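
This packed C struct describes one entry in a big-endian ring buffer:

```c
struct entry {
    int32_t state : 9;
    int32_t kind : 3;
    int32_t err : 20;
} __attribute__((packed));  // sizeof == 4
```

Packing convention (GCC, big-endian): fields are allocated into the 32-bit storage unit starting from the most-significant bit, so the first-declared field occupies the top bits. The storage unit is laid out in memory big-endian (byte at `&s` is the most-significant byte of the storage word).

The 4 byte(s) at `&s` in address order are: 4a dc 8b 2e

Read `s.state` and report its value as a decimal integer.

[0]=0x4a [1]=0xdc [2]=0x8b [3]=0x2e (big-endian) → word 0x4adc8b2e
state:9 @ bit 23 → (0x4adc8b2e>>23)&0x1ff = 0x95  ←
kind:3 @ bit 20 → (0x4adc8b2e>>20)&0x7 = 0x5
err:20 @ bit 0 → (0x4adc8b2e>>0)&0xfffff = 0xc8b2e
state signed 9b, MSB=0: value = 149

149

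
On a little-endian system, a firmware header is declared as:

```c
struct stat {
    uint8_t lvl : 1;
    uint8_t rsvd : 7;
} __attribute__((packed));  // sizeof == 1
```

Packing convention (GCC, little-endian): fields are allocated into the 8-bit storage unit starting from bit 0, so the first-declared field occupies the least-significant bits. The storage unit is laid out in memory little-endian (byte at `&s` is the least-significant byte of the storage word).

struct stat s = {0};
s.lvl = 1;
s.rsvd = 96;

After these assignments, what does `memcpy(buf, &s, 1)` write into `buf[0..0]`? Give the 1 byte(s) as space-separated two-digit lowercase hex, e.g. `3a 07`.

lvl:1 = 1 → 0x1 << 0 → word 0x01
rsvd:7 = 96 → 0x60 << 1 → word 0xc1
word = 0xc1 → little-endian bytes:
  [0]=0xc1

c1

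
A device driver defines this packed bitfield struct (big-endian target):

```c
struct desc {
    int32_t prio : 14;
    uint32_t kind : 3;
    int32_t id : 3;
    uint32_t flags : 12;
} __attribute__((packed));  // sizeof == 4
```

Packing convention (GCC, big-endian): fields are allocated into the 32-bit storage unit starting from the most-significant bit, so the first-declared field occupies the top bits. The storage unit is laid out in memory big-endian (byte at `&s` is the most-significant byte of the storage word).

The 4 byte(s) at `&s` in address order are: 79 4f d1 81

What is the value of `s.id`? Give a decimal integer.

-3

[0]=0x79 [1]=0x4f [2]=0xd1 [3]=0x81 (big-endian) → word 0x794fd181
prio [18+:14] = (word>>18) & 0x3fff = 7763
kind [15+:3] = (word>>15) & 0x7 = 7
id [12+:3] = (word>>12) & 0x7 = 5  ←
flags [0+:12] = (word>>0) & 0xfff = 385
id signed 3b, MSB=1: 5 - 8 = -3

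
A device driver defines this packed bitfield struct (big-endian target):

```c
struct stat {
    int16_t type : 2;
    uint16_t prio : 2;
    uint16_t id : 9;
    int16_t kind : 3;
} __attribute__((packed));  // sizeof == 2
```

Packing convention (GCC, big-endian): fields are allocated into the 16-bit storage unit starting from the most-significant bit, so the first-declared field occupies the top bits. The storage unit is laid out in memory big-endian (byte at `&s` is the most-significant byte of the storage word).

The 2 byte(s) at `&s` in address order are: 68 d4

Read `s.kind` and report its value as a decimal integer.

-4

[0]=0x68 [1]=0xd4 (big-endian) → word 0x68d4
type:2 @ bit 14 → (0x68d4>>14)&0x3 = 0x1
prio:2 @ bit 12 → (0x68d4>>12)&0x3 = 0x2
id:9 @ bit 3 → (0x68d4>>3)&0x1ff = 0x11a
kind:3 @ bit 0 → (0x68d4>>0)&0x7 = 0x4  ←
kind signed 3b, MSB=1: 4 - 8 = -4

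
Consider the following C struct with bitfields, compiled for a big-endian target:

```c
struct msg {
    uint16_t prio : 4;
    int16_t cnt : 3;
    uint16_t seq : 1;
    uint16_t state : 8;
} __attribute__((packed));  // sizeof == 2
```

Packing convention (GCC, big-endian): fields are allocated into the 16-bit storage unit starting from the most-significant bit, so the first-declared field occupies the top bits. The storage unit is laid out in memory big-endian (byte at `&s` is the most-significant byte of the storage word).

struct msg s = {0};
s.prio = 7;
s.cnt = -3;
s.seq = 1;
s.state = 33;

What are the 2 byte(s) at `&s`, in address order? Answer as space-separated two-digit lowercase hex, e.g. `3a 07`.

7b 21

prio:4 = 7 → 0x7 << 12 → word 0x7000
cnt:3 = -3 → 0x5 << 9 → word 0x7a00
seq:1 = 1 → 0x1 << 8 → word 0x7b00
state:8 = 33 → 0x21 << 0 → word 0x7b21
word = 0x7b21 → big-endian bytes:
  [0]=0x7b  [1]=0x21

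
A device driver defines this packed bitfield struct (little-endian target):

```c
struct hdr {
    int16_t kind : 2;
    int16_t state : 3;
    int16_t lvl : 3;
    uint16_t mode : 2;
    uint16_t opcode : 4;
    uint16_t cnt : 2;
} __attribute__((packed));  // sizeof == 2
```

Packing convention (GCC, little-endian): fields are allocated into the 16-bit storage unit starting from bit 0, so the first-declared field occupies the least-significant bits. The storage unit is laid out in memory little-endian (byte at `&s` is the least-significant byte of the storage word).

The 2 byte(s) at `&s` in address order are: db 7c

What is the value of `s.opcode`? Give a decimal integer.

15

[0]=0xdb [1]=0x7c (little-endian) → word 0x7cdb
kind:2 @ bit 0 → (0x7cdb>>0)&0x3 = 0x3
state:3 @ bit 2 → (0x7cdb>>2)&0x7 = 0x6
lvl:3 @ bit 5 → (0x7cdb>>5)&0x7 = 0x6
mode:2 @ bit 8 → (0x7cdb>>8)&0x3 = 0x0
opcode:4 @ bit 10 → (0x7cdb>>10)&0xf = 0xf  ←
cnt:2 @ bit 14 → (0x7cdb>>14)&0x3 = 0x1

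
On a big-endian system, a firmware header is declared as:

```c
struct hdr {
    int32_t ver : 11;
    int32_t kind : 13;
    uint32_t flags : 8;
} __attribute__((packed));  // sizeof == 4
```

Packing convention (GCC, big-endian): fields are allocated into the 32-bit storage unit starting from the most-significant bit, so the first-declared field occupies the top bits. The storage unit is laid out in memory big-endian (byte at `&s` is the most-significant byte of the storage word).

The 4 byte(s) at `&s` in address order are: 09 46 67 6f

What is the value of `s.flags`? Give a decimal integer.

111

[0]=0x09 [1]=0x46 [2]=0x67 [3]=0x6f (big-endian) → word 0x0946676f
ver [21+:11] = (word>>21) & 0x7ff = 74
kind [8+:13] = (word>>8) & 0x1fff = 1639
flags [0+:8] = (word>>0) & 0xff = 111  ←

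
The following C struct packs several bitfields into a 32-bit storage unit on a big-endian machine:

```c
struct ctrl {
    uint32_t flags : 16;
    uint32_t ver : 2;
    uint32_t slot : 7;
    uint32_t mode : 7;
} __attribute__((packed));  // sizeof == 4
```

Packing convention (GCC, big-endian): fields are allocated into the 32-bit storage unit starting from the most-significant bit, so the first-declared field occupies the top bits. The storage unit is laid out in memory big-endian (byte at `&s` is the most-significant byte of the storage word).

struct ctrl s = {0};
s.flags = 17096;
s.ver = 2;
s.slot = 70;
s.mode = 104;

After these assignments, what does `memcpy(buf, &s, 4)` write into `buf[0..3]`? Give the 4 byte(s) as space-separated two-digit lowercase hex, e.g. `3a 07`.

[16+:16] flags=17096 & 0xffff = 0x42c8; word=0x42c80000
[14+:2] ver=2 & 0x3 = 0x2; word=0x42c88000
[7+:7] slot=70 & 0x7f = 0x46; word=0x42c8a300
[0+:7] mode=104 & 0x7f = 0x68; word=0x42c8a368
word = 0x42c8a368 → big-endian bytes:
  [0]=0x42  [1]=0xc8  [2]=0xa3  [3]=0x68

42 c8 a3 68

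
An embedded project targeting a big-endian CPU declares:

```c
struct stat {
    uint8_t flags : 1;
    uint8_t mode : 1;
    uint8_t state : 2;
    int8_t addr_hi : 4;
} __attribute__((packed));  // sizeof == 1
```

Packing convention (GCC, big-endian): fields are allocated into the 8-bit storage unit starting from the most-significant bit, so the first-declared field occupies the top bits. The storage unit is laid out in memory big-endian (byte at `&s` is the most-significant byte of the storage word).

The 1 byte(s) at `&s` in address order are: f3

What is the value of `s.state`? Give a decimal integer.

[0]=0xf3 (big-endian) → word 0xf3
flags [7+:1] = (word>>7) & 0x1 = 1
mode [6+:1] = (word>>6) & 0x1 = 1
state [4+:2] = (word>>4) & 0x3 = 3  ←
addr_hi [0+:4] = (word>>0) & 0xf = 3

3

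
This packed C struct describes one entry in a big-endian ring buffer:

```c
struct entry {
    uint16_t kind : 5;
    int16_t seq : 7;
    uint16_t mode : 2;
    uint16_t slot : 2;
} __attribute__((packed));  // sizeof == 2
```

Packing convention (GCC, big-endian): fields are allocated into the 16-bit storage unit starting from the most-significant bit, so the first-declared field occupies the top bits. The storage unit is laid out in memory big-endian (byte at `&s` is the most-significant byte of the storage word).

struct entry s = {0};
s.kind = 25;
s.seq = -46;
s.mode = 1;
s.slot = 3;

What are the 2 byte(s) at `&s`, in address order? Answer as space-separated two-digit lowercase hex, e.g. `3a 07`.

cd 27

kind (5b) val=25 bits=0x19 at bit 11: 0xc800
seq (7b) val=-46 bits=0x52 at bit 4: 0xcd20
mode (2b) val=1 bits=0x1 at bit 2: 0xcd24
slot (2b) val=3 bits=0x3 at bit 0: 0xcd27
word = 0xcd27 → big-endian bytes:
  [0]=0xcd  [1]=0x27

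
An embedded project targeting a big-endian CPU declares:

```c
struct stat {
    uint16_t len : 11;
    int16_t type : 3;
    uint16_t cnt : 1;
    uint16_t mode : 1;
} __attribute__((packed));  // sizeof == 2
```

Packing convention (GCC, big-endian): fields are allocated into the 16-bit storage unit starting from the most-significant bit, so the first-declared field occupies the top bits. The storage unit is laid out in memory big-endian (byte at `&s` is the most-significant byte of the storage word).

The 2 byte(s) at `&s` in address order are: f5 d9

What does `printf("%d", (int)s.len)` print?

1966

[0]=0xf5 [1]=0xd9 (big-endian) → word 0xf5d9
len:11 @ bit 5 → (0xf5d9>>5)&0x7ff = 0x7ae  ←
type:3 @ bit 2 → (0xf5d9>>2)&0x7 = 0x6
cnt:1 @ bit 1 → (0xf5d9>>1)&0x1 = 0x0
mode:1 @ bit 0 → (0xf5d9>>0)&0x1 = 0x1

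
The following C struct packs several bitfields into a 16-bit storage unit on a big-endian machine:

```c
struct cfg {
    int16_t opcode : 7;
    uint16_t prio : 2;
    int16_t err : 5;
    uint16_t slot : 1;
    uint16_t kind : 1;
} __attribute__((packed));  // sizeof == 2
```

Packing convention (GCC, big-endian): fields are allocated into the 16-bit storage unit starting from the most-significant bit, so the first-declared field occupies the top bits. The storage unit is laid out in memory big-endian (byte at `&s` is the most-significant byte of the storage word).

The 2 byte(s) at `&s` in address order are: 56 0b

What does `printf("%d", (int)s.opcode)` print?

43

[0]=0x56 [1]=0x0b (big-endian) → word 0x560b
opcode:7 @ bit 9 → (0x560b>>9)&0x7f = 0x2b  ←
prio:2 @ bit 7 → (0x560b>>7)&0x3 = 0x0
err:5 @ bit 2 → (0x560b>>2)&0x1f = 0x2
slot:1 @ bit 1 → (0x560b>>1)&0x1 = 0x1
kind:1 @ bit 0 → (0x560b>>0)&0x1 = 0x1
opcode signed 7b, MSB=0: value = 43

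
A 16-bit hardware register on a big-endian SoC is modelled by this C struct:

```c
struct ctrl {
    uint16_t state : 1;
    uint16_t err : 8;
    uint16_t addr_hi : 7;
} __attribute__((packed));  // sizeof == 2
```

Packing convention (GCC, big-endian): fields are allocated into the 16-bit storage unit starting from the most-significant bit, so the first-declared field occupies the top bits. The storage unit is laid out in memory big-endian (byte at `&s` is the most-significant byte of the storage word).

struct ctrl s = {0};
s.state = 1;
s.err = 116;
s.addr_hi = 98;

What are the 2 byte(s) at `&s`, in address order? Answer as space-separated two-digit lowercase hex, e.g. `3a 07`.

[15+:1] state=1 & 0x1 = 0x1; word=0x8000
[7+:8] err=116 & 0xff = 0x74; word=0xba00
[0+:7] addr_hi=98 & 0x7f = 0x62; word=0xba62
word = 0xba62 → big-endian bytes:
  [0]=0xba  [1]=0x62

ba 62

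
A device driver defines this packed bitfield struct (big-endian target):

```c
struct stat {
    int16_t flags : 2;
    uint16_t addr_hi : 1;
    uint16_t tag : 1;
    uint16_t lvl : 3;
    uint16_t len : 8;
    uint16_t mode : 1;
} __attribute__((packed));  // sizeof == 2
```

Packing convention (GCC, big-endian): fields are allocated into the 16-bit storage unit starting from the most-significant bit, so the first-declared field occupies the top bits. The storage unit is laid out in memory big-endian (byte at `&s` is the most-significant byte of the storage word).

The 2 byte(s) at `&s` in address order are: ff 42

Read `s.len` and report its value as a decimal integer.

161

[0]=0xff [1]=0x42 (big-endian) → word 0xff42
flags:2 @ bit 14 → (0xff42>>14)&0x3 = 0x3
addr_hi:1 @ bit 13 → (0xff42>>13)&0x1 = 0x1
tag:1 @ bit 12 → (0xff42>>12)&0x1 = 0x1
lvl:3 @ bit 9 → (0xff42>>9)&0x7 = 0x7
len:8 @ bit 1 → (0xff42>>1)&0xff = 0xa1  ←
mode:1 @ bit 0 → (0xff42>>0)&0x1 = 0x0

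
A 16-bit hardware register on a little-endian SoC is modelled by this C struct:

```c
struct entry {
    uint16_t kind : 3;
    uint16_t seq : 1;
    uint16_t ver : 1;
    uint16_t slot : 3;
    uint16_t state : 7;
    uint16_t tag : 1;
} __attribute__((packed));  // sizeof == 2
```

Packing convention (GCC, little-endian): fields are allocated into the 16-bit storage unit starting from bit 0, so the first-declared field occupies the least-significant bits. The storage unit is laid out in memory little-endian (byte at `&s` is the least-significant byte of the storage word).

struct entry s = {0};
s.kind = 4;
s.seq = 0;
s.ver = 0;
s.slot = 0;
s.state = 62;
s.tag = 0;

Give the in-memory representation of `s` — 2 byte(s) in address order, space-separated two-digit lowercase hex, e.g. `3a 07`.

[0+:3] kind=4 & 0x7 = 0x4; word=0x0004
[3+:1] seq=0 & 0x1 = 0x0; word=0x0004
[4+:1] ver=0 & 0x1 = 0x0; word=0x0004
[5+:3] slot=0 & 0x7 = 0x0; word=0x0004
[8+:7] state=62 & 0x7f = 0x3e; word=0x3e04
[15+:1] tag=0 & 0x1 = 0x0; word=0x3e04
word = 0x3e04 → little-endian bytes:
  [0]=0x04  [1]=0x3e

04 3e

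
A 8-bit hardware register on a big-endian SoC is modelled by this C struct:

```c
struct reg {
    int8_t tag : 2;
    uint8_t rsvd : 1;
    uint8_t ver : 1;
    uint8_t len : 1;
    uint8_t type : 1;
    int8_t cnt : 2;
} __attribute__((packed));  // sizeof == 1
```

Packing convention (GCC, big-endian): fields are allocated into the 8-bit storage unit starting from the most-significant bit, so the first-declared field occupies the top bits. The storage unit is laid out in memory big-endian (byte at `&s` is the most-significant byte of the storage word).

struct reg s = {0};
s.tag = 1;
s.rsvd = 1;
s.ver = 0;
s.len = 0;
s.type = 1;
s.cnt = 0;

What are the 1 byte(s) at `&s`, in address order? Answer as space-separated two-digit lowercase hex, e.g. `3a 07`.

[6+:2] tag=1 & 0x3 = 0x1; word=0x40
[5+:1] rsvd=1 & 0x1 = 0x1; word=0x60
[4+:1] ver=0 & 0x1 = 0x0; word=0x60
[3+:1] len=0 & 0x1 = 0x0; word=0x60
[2+:1] type=1 & 0x1 = 0x1; word=0x64
[0+:2] cnt=0 & 0x3 = 0x0; word=0x64
word = 0x64 → big-endian bytes:
  [0]=0x64

64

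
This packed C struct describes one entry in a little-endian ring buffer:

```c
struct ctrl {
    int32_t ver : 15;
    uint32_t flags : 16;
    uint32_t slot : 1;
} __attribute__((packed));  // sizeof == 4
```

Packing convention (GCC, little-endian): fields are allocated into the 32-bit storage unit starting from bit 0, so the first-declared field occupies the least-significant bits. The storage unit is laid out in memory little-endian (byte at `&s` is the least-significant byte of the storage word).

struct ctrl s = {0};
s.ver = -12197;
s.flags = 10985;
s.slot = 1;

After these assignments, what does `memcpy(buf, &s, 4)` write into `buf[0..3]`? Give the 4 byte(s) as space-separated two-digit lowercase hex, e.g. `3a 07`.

5b d0 74 95

ver (15b) val=-12197 bits=0x505b at bit 0: 0x0000505b
flags (16b) val=10985 bits=0x2ae9 at bit 15: 0x1574d05b
slot (1b) val=1 bits=0x1 at bit 31: 0x9574d05b
word = 0x9574d05b → little-endian bytes:
  [0]=0x5b  [1]=0xd0  [2]=0x74  [3]=0x95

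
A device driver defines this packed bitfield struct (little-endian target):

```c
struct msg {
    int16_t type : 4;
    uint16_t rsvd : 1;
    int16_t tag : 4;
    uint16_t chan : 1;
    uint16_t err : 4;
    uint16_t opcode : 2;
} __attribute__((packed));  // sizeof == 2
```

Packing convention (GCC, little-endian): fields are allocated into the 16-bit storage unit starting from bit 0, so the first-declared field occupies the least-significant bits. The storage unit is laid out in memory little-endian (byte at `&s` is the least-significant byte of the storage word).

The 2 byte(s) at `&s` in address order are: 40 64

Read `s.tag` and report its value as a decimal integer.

[0]=0x40 [1]=0x64 (little-endian) → word 0x6440
type [0+:4] = (word>>0) & 0xf = 0
rsvd [4+:1] = (word>>4) & 0x1 = 0
tag [5+:4] = (word>>5) & 0xf = 2  ←
chan [9+:1] = (word>>9) & 0x1 = 0
err [10+:4] = (word>>10) & 0xf = 9
opcode [14+:2] = (word>>14) & 0x3 = 1
tag signed 4b, MSB=0: value = 2

2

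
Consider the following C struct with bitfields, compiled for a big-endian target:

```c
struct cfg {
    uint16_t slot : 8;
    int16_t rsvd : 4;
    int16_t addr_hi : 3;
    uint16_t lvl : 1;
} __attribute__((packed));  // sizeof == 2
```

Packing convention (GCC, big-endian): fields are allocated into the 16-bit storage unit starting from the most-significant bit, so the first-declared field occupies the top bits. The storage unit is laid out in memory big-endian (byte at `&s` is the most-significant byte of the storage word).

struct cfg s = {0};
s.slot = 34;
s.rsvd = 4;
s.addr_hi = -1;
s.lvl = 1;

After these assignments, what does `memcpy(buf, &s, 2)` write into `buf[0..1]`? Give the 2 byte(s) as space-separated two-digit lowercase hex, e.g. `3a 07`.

slot (8b) val=34 bits=0x22 at bit 8: 0x2200
rsvd (4b) val=4 bits=0x4 at bit 4: 0x2240
addr_hi (3b) val=-1 bits=0x7 at bit 1: 0x224e
lvl (1b) val=1 bits=0x1 at bit 0: 0x224f
word = 0x224f → big-endian bytes:
  [0]=0x22  [1]=0x4f

22 4f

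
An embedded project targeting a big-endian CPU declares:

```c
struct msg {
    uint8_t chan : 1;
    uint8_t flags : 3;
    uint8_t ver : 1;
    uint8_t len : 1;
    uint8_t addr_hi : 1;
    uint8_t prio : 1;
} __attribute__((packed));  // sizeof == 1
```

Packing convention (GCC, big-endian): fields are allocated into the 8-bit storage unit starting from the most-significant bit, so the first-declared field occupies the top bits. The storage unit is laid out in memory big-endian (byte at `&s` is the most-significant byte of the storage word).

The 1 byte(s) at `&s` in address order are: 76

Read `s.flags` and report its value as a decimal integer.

[0]=0x76 (big-endian) → word 0x76
chan:1 @ bit 7 → (0x76>>7)&0x1 = 0x0
flags:3 @ bit 4 → (0x76>>4)&0x7 = 0x7  ←
ver:1 @ bit 3 → (0x76>>3)&0x1 = 0x0
len:1 @ bit 2 → (0x76>>2)&0x1 = 0x1
addr_hi:1 @ bit 1 → (0x76>>1)&0x1 = 0x1
prio:1 @ bit 0 → (0x76>>0)&0x1 = 0x0

7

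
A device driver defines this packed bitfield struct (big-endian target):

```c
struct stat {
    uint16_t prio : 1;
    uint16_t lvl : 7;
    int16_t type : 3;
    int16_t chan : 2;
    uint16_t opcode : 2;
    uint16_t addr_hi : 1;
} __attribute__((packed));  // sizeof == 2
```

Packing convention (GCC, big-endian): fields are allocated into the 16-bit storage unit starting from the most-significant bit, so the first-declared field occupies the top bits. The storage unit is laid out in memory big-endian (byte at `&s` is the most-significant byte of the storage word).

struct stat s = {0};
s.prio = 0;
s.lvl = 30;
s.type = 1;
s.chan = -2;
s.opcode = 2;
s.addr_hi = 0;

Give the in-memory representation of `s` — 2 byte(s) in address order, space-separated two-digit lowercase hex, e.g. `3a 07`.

1e 34

prio (1b) val=0 bits=0x0 at bit 15: 0x0000
lvl (7b) val=30 bits=0x1e at bit 8: 0x1e00
type (3b) val=1 bits=0x1 at bit 5: 0x1e20
chan (2b) val=-2 bits=0x2 at bit 3: 0x1e30
opcode (2b) val=2 bits=0x2 at bit 1: 0x1e34
addr_hi (1b) val=0 bits=0x0 at bit 0: 0x1e34
word = 0x1e34 → big-endian bytes:
  [0]=0x1e  [1]=0x34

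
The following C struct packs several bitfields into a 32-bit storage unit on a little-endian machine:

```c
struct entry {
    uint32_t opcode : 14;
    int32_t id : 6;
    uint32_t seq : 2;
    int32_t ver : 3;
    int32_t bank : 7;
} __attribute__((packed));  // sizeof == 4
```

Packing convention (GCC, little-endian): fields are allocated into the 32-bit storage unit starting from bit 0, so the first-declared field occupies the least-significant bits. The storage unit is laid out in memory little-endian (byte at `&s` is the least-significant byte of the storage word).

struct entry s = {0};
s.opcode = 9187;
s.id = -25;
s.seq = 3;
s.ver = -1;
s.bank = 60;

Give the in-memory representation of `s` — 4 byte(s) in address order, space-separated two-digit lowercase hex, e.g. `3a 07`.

e3 e3 f9 79

opcode (14b) val=9187 bits=0x23e3 at bit 0: 0x000023e3
id (6b) val=-25 bits=0x27 at bit 14: 0x0009e3e3
seq (2b) val=3 bits=0x3 at bit 20: 0x0039e3e3
ver (3b) val=-1 bits=0x7 at bit 22: 0x01f9e3e3
bank (7b) val=60 bits=0x3c at bit 25: 0x79f9e3e3
word = 0x79f9e3e3 → little-endian bytes:
  [0]=0xe3  [1]=0xe3  [2]=0xf9  [3]=0x79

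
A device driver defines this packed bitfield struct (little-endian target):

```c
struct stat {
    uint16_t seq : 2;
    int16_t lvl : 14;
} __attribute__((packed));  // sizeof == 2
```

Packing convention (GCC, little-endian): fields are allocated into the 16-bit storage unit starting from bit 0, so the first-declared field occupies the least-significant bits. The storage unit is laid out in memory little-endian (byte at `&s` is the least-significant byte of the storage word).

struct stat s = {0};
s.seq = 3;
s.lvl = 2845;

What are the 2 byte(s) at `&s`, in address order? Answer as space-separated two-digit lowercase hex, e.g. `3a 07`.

seq:2 = 3 → 0x3 << 0 → word 0x0003
lvl:14 = 2845 → 0xb1d << 2 → word 0x2c77
word = 0x2c77 → little-endian bytes:
  [0]=0x77  [1]=0x2c

77 2c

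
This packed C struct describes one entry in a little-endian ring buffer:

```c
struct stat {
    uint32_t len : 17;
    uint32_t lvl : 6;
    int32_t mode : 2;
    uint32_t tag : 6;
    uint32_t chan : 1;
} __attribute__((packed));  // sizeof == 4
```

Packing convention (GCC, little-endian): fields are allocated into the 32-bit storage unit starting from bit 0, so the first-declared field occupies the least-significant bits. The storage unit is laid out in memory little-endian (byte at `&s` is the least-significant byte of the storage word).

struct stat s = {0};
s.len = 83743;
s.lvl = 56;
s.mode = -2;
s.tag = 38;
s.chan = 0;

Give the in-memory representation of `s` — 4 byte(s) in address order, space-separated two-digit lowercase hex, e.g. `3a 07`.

len:17 = 83743 → 0x1471f << 0 → word 0x0001471f
lvl:6 = 56 → 0x38 << 17 → word 0x0071471f
mode:2 = -2 → 0x2 << 23 → word 0x0171471f
tag:6 = 38 → 0x26 << 25 → word 0x4d71471f
chan:1 = 0 → 0x0 << 31 → word 0x4d71471f
word = 0x4d71471f → little-endian bytes:
  [0]=0x1f  [1]=0x47  [2]=0x71  [3]=0x4d

1f 47 71 4d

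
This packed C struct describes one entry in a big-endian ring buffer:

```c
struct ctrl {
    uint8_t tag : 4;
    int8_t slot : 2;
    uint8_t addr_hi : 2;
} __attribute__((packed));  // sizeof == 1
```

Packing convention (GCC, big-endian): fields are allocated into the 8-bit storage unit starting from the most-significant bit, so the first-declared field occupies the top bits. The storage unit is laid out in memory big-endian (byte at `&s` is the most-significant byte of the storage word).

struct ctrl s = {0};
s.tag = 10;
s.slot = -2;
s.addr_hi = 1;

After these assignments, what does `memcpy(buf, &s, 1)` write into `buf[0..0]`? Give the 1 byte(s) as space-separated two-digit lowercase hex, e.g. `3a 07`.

tag (4b) val=10 bits=0xa at bit 4: 0xa0
slot (2b) val=-2 bits=0x2 at bit 2: 0xa8
addr_hi (2b) val=1 bits=0x1 at bit 0: 0xa9
word = 0xa9 → big-endian bytes:
  [0]=0xa9

a9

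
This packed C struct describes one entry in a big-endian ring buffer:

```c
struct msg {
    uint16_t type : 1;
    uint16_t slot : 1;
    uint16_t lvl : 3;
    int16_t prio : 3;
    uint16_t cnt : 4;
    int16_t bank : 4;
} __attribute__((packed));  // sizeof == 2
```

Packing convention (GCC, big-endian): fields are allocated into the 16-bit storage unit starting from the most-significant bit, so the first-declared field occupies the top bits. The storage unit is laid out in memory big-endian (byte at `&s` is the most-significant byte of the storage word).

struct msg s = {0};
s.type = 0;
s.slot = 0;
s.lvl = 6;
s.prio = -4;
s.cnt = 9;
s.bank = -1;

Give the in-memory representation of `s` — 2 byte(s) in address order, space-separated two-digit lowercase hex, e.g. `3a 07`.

34 9f

[15+:1] type=0 & 0x1 = 0x0; word=0x0000
[14+:1] slot=0 & 0x1 = 0x0; word=0x0000
[11+:3] lvl=6 & 0x7 = 0x6; word=0x3000
[8+:3] prio=-4 & 0x7 = 0x4; word=0x3400
[4+:4] cnt=9 & 0xf = 0x9; word=0x3490
[0+:4] bank=-1 & 0xf = 0xf; word=0x349f
word = 0x349f → big-endian bytes:
  [0]=0x34  [1]=0x9f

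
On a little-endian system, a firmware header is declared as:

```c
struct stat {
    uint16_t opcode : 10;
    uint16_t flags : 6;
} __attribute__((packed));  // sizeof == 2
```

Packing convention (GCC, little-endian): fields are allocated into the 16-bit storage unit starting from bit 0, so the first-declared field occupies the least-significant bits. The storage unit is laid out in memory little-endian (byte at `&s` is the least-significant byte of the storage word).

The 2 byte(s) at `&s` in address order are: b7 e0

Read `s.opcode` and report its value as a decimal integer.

[0]=0xb7 [1]=0xe0 (little-endian) → word 0xe0b7
opcode [0+:10] = (word>>0) & 0x3ff = 183  ←
flags [10+:6] = (word>>10) & 0x3f = 56

183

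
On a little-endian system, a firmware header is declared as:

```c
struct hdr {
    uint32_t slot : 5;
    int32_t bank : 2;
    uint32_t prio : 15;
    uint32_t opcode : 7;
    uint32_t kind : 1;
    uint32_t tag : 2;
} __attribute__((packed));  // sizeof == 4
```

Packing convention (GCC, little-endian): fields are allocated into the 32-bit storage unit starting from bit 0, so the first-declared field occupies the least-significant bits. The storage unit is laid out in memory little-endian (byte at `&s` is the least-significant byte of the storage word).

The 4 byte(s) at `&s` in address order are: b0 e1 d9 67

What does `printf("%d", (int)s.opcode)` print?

31

[0]=0xb0 [1]=0xe1 [2]=0xd9 [3]=0x67 (little-endian) → word 0x67d9e1b0
slot [0+:5] = (word>>0) & 0x1f = 16
bank [5+:2] = (word>>5) & 0x3 = 1
prio [7+:15] = (word>>7) & 0x7fff = 13251
opcode [22+:7] = (word>>22) & 0x7f = 31  ←
kind [29+:1] = (word>>29) & 0x1 = 1
tag [30+:2] = (word>>30) & 0x3 = 1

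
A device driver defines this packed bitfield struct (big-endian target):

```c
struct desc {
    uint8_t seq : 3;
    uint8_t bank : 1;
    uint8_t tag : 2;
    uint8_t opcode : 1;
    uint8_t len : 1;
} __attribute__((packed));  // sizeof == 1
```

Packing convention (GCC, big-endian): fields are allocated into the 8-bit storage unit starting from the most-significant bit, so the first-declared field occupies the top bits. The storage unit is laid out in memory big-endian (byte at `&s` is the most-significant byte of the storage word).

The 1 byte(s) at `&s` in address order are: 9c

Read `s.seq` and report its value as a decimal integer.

[0]=0x9c (big-endian) → word 0x9c
seq:3 @ bit 5 → (0x9c>>5)&0x7 = 0x4  ←
bank:1 @ bit 4 → (0x9c>>4)&0x1 = 0x1
tag:2 @ bit 2 → (0x9c>>2)&0x3 = 0x3
opcode:1 @ bit 1 → (0x9c>>1)&0x1 = 0x0
len:1 @ bit 0 → (0x9c>>0)&0x1 = 0x0

4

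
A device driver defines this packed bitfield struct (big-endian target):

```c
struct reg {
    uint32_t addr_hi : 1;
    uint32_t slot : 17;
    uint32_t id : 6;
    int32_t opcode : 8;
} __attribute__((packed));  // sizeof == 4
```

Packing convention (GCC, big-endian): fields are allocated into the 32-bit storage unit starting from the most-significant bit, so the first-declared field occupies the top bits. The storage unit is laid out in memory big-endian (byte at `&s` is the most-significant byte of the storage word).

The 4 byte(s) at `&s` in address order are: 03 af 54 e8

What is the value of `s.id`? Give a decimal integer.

20

[0]=0x03 [1]=0xaf [2]=0x54 [3]=0xe8 (big-endian) → word 0x03af54e8
addr_hi [31+:1] = (word>>31) & 0x1 = 0
slot [14+:17] = (word>>14) & 0x1ffff = 3773
id [8+:6] = (word>>8) & 0x3f = 20  ←
opcode [0+:8] = (word>>0) & 0xff = 232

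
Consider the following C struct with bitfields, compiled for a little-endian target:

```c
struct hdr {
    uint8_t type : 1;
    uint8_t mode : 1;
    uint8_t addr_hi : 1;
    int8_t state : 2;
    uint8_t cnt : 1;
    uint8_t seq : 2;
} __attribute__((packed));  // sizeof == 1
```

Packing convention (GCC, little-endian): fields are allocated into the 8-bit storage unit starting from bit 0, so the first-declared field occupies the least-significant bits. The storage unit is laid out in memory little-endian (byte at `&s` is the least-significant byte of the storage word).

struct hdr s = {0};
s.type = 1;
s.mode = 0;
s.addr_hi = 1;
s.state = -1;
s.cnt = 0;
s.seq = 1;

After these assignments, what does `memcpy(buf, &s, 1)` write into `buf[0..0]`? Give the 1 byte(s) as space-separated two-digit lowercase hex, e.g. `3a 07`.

5d

type (1b) val=1 bits=0x1 at bit 0: 0x01
mode (1b) val=0 bits=0x0 at bit 1: 0x01
addr_hi (1b) val=1 bits=0x1 at bit 2: 0x05
state (2b) val=-1 bits=0x3 at bit 3: 0x1d
cnt (1b) val=0 bits=0x0 at bit 5: 0x1d
seq (2b) val=1 bits=0x1 at bit 6: 0x5d
word = 0x5d → little-endian bytes:
  [0]=0x5d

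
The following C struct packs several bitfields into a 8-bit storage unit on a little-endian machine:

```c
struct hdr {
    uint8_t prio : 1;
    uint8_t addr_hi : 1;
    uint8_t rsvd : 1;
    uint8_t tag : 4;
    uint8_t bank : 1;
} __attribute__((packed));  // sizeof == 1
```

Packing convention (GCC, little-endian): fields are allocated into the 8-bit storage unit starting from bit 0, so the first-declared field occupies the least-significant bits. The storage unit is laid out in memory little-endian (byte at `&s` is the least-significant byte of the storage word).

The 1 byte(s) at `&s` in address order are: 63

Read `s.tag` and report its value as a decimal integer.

12

[0]=0x63 (little-endian) → word 0x63
prio [0+:1] = (word>>0) & 0x1 = 1
addr_hi [1+:1] = (word>>1) & 0x1 = 1
rsvd [2+:1] = (word>>2) & 0x1 = 0
tag [3+:4] = (word>>3) & 0xf = 12  ←
bank [7+:1] = (word>>7) & 0x1 = 0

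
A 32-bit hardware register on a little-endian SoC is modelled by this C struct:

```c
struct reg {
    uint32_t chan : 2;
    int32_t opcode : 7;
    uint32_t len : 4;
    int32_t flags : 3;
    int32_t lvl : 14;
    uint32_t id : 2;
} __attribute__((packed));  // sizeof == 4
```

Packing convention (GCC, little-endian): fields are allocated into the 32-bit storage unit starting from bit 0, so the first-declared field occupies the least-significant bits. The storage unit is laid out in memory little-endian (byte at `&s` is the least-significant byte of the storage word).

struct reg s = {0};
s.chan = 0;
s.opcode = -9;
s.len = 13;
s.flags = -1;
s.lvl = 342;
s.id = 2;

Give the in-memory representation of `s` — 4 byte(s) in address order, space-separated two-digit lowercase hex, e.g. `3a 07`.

dc fb 56 81

chan (2b) val=0 bits=0x0 at bit 0: 0x00000000
opcode (7b) val=-9 bits=0x77 at bit 2: 0x000001dc
len (4b) val=13 bits=0xd at bit 9: 0x00001bdc
flags (3b) val=-1 bits=0x7 at bit 13: 0x0000fbdc
lvl (14b) val=342 bits=0x156 at bit 16: 0x0156fbdc
id (2b) val=2 bits=0x2 at bit 30: 0x8156fbdc
word = 0x8156fbdc → little-endian bytes:
  [0]=0xdc  [1]=0xfb  [2]=0x56  [3]=0x81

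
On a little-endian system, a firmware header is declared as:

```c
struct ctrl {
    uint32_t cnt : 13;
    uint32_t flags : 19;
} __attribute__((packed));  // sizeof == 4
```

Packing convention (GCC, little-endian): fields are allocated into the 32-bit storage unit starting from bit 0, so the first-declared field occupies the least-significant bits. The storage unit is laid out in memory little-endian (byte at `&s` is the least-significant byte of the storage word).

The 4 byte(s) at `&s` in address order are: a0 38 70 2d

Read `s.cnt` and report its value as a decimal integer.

6304

[0]=0xa0 [1]=0x38 [2]=0x70 [3]=0x2d (little-endian) → word 0x2d7038a0
cnt [0+:13] = (word>>0) & 0x1fff = 6304  ←
flags [13+:19] = (word>>13) & 0x7ffff = 93057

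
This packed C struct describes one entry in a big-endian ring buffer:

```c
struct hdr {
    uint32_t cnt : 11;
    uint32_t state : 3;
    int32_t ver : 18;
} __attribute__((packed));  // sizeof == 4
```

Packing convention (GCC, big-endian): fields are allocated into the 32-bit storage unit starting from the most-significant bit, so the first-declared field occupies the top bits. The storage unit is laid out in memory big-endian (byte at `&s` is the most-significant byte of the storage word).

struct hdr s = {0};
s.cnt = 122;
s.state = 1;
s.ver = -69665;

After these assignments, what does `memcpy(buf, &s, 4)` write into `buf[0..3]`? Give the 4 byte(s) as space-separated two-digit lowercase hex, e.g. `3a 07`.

[21+:11] cnt=122 & 0x7ff = 0x7a; word=0x0f400000
[18+:3] state=1 & 0x7 = 0x1; word=0x0f440000
[0+:18] ver=-69665 & 0x3ffff = 0x2efdf; word=0x0f46efdf
word = 0x0f46efdf → big-endian bytes:
  [0]=0x0f  [1]=0x46  [2]=0xef  [3]=0xdf

0f 46 ef df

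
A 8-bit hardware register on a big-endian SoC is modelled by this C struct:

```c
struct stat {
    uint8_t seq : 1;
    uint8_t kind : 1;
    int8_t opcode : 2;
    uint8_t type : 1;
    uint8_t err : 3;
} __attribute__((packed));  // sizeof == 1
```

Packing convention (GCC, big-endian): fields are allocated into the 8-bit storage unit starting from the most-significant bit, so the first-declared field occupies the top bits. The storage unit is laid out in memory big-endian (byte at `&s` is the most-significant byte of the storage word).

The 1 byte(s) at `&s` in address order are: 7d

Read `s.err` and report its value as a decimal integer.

[0]=0x7d (big-endian) → word 0x7d
seq [7+:1] = (word>>7) & 0x1 = 0
kind [6+:1] = (word>>6) & 0x1 = 1
opcode [4+:2] = (word>>4) & 0x3 = 3
type [3+:1] = (word>>3) & 0x1 = 1
err [0+:3] = (word>>0) & 0x7 = 5  ←

5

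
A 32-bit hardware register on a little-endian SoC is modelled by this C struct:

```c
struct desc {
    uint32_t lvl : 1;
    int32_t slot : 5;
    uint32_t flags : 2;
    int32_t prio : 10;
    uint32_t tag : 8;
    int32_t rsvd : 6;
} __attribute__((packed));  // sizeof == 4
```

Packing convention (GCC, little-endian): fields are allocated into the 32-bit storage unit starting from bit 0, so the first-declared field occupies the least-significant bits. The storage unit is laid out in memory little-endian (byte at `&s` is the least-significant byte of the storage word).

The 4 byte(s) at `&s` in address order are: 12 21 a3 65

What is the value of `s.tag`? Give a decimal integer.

104

[0]=0x12 [1]=0x21 [2]=0xa3 [3]=0x65 (little-endian) → word 0x65a32112
lvl:1 @ bit 0 → (0x65a32112>>0)&0x1 = 0x0
slot:5 @ bit 1 → (0x65a32112>>1)&0x1f = 0x9
flags:2 @ bit 6 → (0x65a32112>>6)&0x3 = 0x0
prio:10 @ bit 8 → (0x65a32112>>8)&0x3ff = 0x321
tag:8 @ bit 18 → (0x65a32112>>18)&0xff = 0x68  ←
rsvd:6 @ bit 26 → (0x65a32112>>26)&0x3f = 0x19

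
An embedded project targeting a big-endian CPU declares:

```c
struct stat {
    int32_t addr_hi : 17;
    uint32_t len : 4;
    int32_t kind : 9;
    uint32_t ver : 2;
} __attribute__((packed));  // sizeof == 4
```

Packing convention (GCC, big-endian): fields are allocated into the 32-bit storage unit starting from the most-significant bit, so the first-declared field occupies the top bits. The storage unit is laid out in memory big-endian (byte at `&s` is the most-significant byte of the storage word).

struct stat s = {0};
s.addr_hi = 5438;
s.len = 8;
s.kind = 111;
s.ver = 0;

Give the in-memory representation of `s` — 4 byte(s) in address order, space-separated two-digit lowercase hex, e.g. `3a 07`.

addr_hi (17b) val=5438 bits=0x153e at bit 15: 0x0a9f0000
len (4b) val=8 bits=0x8 at bit 11: 0x0a9f4000
kind (9b) val=111 bits=0x6f at bit 2: 0x0a9f41bc
ver (2b) val=0 bits=0x0 at bit 0: 0x0a9f41bc
word = 0x0a9f41bc → big-endian bytes:
  [0]=0x0a  [1]=0x9f  [2]=0x41  [3]=0xbc

0a 9f 41 bc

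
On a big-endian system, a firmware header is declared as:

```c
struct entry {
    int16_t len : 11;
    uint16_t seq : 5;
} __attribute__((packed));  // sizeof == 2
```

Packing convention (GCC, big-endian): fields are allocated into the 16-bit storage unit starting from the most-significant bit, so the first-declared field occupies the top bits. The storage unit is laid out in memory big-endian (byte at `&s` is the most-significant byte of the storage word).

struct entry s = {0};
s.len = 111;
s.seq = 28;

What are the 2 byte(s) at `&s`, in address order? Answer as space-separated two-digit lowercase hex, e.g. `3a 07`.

[5+:11] len=111 & 0x7ff = 0x6f; word=0x0de0
[0+:5] seq=28 & 0x1f = 0x1c; word=0x0dfc
word = 0x0dfc → big-endian bytes:
  [0]=0x0d  [1]=0xfc

0d fc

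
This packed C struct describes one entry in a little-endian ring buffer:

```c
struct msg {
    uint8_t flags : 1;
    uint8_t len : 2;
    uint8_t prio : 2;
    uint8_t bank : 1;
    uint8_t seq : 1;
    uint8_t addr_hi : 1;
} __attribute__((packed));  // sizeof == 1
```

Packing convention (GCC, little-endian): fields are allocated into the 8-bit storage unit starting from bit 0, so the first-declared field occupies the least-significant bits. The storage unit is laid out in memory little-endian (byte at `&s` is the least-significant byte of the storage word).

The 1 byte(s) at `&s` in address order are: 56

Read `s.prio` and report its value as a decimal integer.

2

[0]=0x56 (little-endian) → word 0x56
flags [0+:1] = (word>>0) & 0x1 = 0
len [1+:2] = (word>>1) & 0x3 = 3
prio [3+:2] = (word>>3) & 0x3 = 2  ←
bank [5+:1] = (word>>5) & 0x1 = 0
seq [6+:1] = (word>>6) & 0x1 = 1
addr_hi [7+:1] = (word>>7) & 0x1 = 0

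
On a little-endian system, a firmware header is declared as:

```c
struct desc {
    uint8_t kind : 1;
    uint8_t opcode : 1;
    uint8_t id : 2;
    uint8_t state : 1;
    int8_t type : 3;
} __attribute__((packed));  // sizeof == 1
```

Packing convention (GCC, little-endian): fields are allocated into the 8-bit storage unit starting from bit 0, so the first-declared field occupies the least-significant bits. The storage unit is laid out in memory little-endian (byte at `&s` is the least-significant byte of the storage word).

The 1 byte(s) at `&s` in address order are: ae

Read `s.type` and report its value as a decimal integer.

-3

[0]=0xae (little-endian) → word 0xae
kind [0+:1] = (word>>0) & 0x1 = 0
opcode [1+:1] = (word>>1) & 0x1 = 1
id [2+:2] = (word>>2) & 0x3 = 3
state [4+:1] = (word>>4) & 0x1 = 0
type [5+:3] = (word>>5) & 0x7 = 5  ←
type signed 3b, MSB=1: 5 - 8 = -3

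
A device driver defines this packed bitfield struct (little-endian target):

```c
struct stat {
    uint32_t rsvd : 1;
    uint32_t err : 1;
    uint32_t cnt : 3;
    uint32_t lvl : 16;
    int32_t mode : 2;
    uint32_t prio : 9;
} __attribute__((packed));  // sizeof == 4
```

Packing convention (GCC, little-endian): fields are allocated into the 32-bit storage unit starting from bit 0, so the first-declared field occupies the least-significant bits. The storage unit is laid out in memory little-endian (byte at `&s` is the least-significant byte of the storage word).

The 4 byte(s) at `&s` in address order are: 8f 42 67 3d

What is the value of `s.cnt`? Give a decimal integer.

3

[0]=0x8f [1]=0x42 [2]=0x67 [3]=0x3d (little-endian) → word 0x3d67428f
rsvd:1 @ bit 0 → (0x3d67428f>>0)&0x1 = 0x1
err:1 @ bit 1 → (0x3d67428f>>1)&0x1 = 0x1
cnt:3 @ bit 2 → (0x3d67428f>>2)&0x7 = 0x3  ←
lvl:16 @ bit 5 → (0x3d67428f>>5)&0xffff = 0x3a14
mode:2 @ bit 21 → (0x3d67428f>>21)&0x3 = 0x3
prio:9 @ bit 23 → (0x3d67428f>>23)&0x1ff = 0x7a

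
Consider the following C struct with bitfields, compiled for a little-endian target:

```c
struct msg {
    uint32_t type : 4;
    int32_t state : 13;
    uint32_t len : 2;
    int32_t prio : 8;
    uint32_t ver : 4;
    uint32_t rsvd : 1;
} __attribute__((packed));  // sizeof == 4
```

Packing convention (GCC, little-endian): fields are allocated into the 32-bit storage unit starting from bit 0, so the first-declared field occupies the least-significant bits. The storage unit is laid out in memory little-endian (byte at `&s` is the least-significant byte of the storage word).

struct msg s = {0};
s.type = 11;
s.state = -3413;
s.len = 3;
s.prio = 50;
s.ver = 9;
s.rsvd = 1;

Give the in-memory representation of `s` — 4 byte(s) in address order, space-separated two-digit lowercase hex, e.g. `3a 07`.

bb 2a 97 c9

type:4 = 11 → 0xb << 0 → word 0x0000000b
state:13 = -3413 → 0x12ab << 4 → word 0x00012abb
len:2 = 3 → 0x3 << 17 → word 0x00072abb
prio:8 = 50 → 0x32 << 19 → word 0x01972abb
ver:4 = 9 → 0x9 << 27 → word 0x49972abb
rsvd:1 = 1 → 0x1 << 31 → word 0xc9972abb
word = 0xc9972abb → little-endian bytes:
  [0]=0xbb  [1]=0x2a  [2]=0x97  [3]=0xc9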